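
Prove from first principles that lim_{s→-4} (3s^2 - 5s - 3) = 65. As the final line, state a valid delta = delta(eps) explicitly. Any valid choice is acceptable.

Let eps > 0 be given. We want delta > 0 such that 0 < |s + 4| < delta implies |(3s^2 - 5s - 3) − 65| < eps.
(3s^2 - 5s - 3) − 65 = 3s^2 - 5s - 68 = (s + 4)(3s - 17).
So |(3s^2 - 5s - 3) − 65| = |s + 4|·|3s - 17|.
Require delta ≤ 1. Then |s + 4| < 1 gives |s| < 5, and by the triangle inequality |3s - 17| ≤ 3·5 + 17 = 32.
Hence |(3s^2 - 5s - 3) − 65| ≤ 32|s + 4| < eps provided |s + 4| < eps/32.
Take delta = min(1, eps/32). Then 0 < |s + 4| < delta gives both |s + 4| < 1 and |s + 4| < eps/32, so |(3s^2 - 5s - 3) − 65| < eps.

delta = min(1, eps/32)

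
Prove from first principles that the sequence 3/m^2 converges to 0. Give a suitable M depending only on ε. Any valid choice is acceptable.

M = (3/ε)^{1/2}

Fix ε > 0. For m ≥ 1, |3/m^2 − 0| = 3/m^2.
3/m^2 < ε ⇔ m^2 > 3/ε ⇔ m > (3/ε)^{1/2}.
Take M = (3/ε)^{1/2}. Then m > M implies 3/m^2 < ε.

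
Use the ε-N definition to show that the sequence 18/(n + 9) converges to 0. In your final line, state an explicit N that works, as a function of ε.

N = 18/ε

Suppose ε > 0. For n ≥ 1, |18/(n + 9) − 0| = 18/(n + 9) ≤ 18/n.
We need 18/n < ε, i.e. n > 18/ε.
Take N = 18/ε. If n > N then |18/(n + 9)| ≤ 18/n < ε.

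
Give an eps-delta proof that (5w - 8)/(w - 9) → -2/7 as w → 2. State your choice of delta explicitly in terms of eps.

Let eps > 0. We want delta > 0 with 0 < |w − 2| < delta ⇒ |(5w - 8)/(w - 9) + 2/7| < eps.
Combining over a common denominator, (5w - 8)/(w - 9) + 2/7 = [(5w - 8)·(-7) − 2·(w - 9)] / [(-7)·(w - 9)] = -37(w − 2) / ((-7)(w - 9)).
So |(5w - 8)/(w - 9) + 2/7| = 37|w − 2| / (7·|w − 9|).
Restrict delta ≤ 7/2. Then |w − 2| < 7/2 gives |w − 9| = |(w − 2) + (-7)| ≥ 7 − 7/2 = 7/2.
Hence |(5w - 8)/(w - 9) + 2/7| < 37|w − 2|/(7·(7/2)) = (74/49)|w − 2|, which is < eps once |w − 2| < (49/74)eps.
Take delta = min(7/2, (49/74)eps). Then 0 < |w − 2| < delta forces both bounds, so |(5w - 8)/(w - 9) + 2/7| < eps.

delta = min(7/2, (49/74)eps)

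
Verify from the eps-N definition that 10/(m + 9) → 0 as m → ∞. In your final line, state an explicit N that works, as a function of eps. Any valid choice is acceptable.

N = 10/eps

Fix eps > 0. For m ≥ 1, |10/(m + 9) − 0| = 10/(m + 9) ≤ 10/m.
We need 10/m < eps, i.e. m > 10/eps.
Take N = 10/eps. If m > N then |10/(m + 9)| ≤ 10/m < eps.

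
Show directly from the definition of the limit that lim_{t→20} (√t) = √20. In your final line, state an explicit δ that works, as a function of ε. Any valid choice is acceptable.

δ = min(20, √20·ε)

Let ε > 0 be given. We want δ > 0 such that 0 < |t − 20| < δ implies |√t − √20| < ε.
Rationalise: √t − √20 = (t − 20)/(√t + √20), so |√t − √20| = |t − 20|/(√t + √20).
Restrict δ ≤ 20 so that |t − 20| < 20 forces t > 0, and then √t + √20 > √20.
Hence |√t − √20| < |t − 20|/√20, which is < ε once |t − 20| < √20·ε.
Take δ = min(20, √20·ε). If 0 < |t − 20| < δ then t > 0 and |√t − √20| < |t − 20|/√20 < ε.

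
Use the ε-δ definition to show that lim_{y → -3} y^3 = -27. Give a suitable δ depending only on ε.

δ = min(1, ε/37)

Let ε > 0. We seek δ > 0 with 0 < |y + 3| < δ ⇒ |y^3 + 27| < ε.
Factor: y^3 + 27 = (y + 3)(y^2 - 3y + 9), so |y^3 + 27| = |y + 3|·|y^2 - 3y + 9|.
Restrict δ ≤ 1. Then |y + 3| < 1 gives |y| < 4, so by the triangle inequality |y^2 - 3y + 9| ≤ 4^2 + 3·4 + 9 = 37.
Hence |y^3 + 27| ≤ 37|y + 3|, which is < ε once |y + 3| < ε/37.
Take δ = min(1, ε/37). If 0 < |y + 3| < δ then both bounds hold and |y^3 + 27| ≤ 37|y + 3| < 37·(ε/37) = ε.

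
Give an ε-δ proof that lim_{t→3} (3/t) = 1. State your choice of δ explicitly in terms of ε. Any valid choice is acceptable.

Let ε > 0. We seek δ > 0 such that 0 < |t − 3| < δ implies |3/t − 1| < ε.
|3/t − 1| = 3·|3 − t|/(3·|t|) = 3|t − 3|/(3|t|).
Require δ ≤ 3/2 so that |t| > 3 − 3/2 = 3/2, hence 3|t| > 9/2.
Then |3/t − 1| < 3|t − 3|/(9/2), which is < ε when |t − 3| < (3/2)ε.
Take δ = min(3/2, (3/2)ε). Then 0 < |t − 3| < δ gives both |t − 3| < 3/2 and |t − 3| < (3/2)ε, so |3/t − 1| < ε.

δ = min(3/2, (3/2)ε)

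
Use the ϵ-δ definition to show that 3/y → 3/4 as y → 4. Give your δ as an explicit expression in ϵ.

Let ϵ > 0 be given. We seek δ > 0 such that 0 < |y − 4| < δ implies |3/y − (3/4)| < ϵ.
|3/y − (3/4)| = 3·|4 − y|/(4·|y|) = 3|y − 4|/(4|y|).
Require δ ≤ 2 so that |y| > 4 − 2 = 2, hence 4|y| > 8.
Then |3/y − (3/4)| < 3|y − 4|/8, which is < ϵ when |y − 4| < (8/3)ϵ.
Take δ = min(2, (8/3)ϵ). Then 0 < |y − 4| < δ gives both |y − 4| < 2 and |y − 4| < (8/3)ϵ, so |3/y − (3/4)| < ϵ.

δ = min(2, (8/3)ϵ)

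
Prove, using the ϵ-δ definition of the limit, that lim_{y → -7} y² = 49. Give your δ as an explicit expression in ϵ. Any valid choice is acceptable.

δ = min(1, ϵ/15)

Let ϵ > 0. We seek δ > 0 with 0 < |y + 7| < δ ⇒ |y² − 49| < ϵ.
Factor: y² − 49 = (y + 7)(y - 7), so |y² − 49| = |y + 7|·|y - 7|.
Restrict δ ≤ 1. Then |y + 7| < 1 gives |y| < 8, so by the triangle inequality |y - 7| ≤ 8 + 7 = 15.
Hence |y² − 49| ≤ 15|y + 7|, which is < ϵ once |y + 7| < ϵ/15.
Take δ = min(1, ϵ/15). If 0 < |y + 7| < δ then both bounds hold and |y² − 49| ≤ 15|y + 7| < 15·(ϵ/15) = ϵ.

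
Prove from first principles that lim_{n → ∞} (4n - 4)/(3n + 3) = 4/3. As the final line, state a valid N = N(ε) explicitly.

Suppose ε > 0. For n ≥ 1, |(4n - 4)/(3n + 3) − (4/3)| = |-24|/(3(3n + 3)) = 24/(3(3n + 3)).
Since 3n + 3 ≥ 3n for n ≥ 1, this is ≤ 24/(3·3n) = (8/3)/n.
So |(4n - 4)/(3n + 3) − (4/3)| < ε whenever n > (8/3)/ε.
Take N = (8/3)/ε. If n > N then |(4n - 4)/(3n + 3) − (4/3)| ≤ (8/3)/n < ε.

N = (8/3)/ε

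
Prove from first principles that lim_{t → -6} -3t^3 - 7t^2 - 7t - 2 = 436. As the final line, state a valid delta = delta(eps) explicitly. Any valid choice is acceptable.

delta = min(1, eps/297)

Suppose eps > 0. We want delta > 0 such that 0 < |t + 6| < delta implies |(-3t^3 - 7t^2 - 7t - 2) − 436| < eps.
(-3t^3 - 7t^2 - 7t - 2) − 436 = -3t^3 - 7t^2 - 7t - 438 = (t + 6)(-3t^2 + 11t - 73).
So |(-3t^3 - 7t^2 - 7t - 2) − 436| = |t + 6|·|-3t^2 + 11t - 73|.
Assume first that |t + 6| < 1, so |t| < 7. Then |-3t^2 + 11t - 73| ≤ 3·7^2 + 11·7 + 73 = 297.
Hence |(-3t^3 - 7t^2 - 7t - 2) − 436| ≤ 297|t + 6| < eps provided |t + 6| < eps/297.
Choosing delta = min(1, eps/297) ensures both conditions, hence |(-3t^3 - 7t^2 - 7t - 2) − 436| < eps.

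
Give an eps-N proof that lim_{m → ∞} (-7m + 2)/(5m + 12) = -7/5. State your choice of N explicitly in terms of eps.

Suppose eps > 0. For m ≥ 1, |(-7m + 2)/(5m + 12) + 7/5| = |94|/(5(5m + 12)) = 94/(5(5m + 12)).
Since 5m + 12 ≥ 5m for m ≥ 1, this is ≤ 94/(5·5m) = (94/25)/m.
So |(-7m + 2)/(5m + 12) + 7/5| < eps whenever m > (94/25)/eps.
Take N = (94/25)/eps. If m > N then |(-7m + 2)/(5m + 12) + 7/5| ≤ (94/25)/m < eps.

N = (94/25)/eps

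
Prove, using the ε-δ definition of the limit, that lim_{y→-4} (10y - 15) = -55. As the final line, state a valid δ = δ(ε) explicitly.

δ = ε/10

Let ε > 0. We need δ > 0 so that 0 < |y + 4| < δ implies |(10y - 15) + 55| < ε.
|(10y - 15) + 55| = |10y + 40| = 10|y + 4|.
Thus it suffices that |y + 4| < ε/10.
Choosing δ = ε/10 gives |(10y - 15) + 55| = 10|y + 4| < ε whenever |y + 4| < δ.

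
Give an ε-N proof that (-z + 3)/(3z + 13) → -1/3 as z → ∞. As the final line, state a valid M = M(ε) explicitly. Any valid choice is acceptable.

M = (22/9)/ε

Let ε > 0. We seek M > 0 such that z > M implies |(-z + 3)/(3z + 13) + 1/3| < ε.
(-z + 3)/(3z + 13) + 1/3 = (3(-z + 3) − (-1)(3z + 13)) / (3(3z + 13)) = 22/(3(3z + 13)).
For z > 0 we have 3z + 13 > 3z, so |(-z + 3)/(3z + 13) + 1/3| = 22/(3(3z + 13)) < 22/(3·3z) = (22/9)/z.
Thus |(-z + 3)/(3z + 13) + 1/3| < ε whenever z > (22/9)/ε.
Take M = (22/9)/ε. If z > M then |(-z + 3)/(3z + 13) + 1/3| < (22/9)/z < ε.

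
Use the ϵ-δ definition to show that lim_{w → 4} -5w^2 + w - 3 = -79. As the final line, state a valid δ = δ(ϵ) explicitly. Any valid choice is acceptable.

δ = min(2, ϵ/49)

Fix ϵ > 0. We want δ > 0 such that 0 < |w − 4| < δ implies |(-5w^2 + w - 3) + 79| < ϵ.
(-5w^2 + w - 3) + 79 = -5w^2 + w + 76 = (w − 4)(-5w - 19).
So |(-5w^2 + w - 3) + 79| = |w − 4|·|-5w - 19|.
Assume first that |w − 4| < 2, so |w| < 6. Then |-5w - 19| ≤ 5·6 + 19 = 49.
Hence |(-5w^2 + w - 3) + 79| ≤ 49|w − 4| < ϵ provided |w − 4| < ϵ/49.
Take δ = min(2, ϵ/49). Then 0 < |w − 4| < δ gives both |w − 4| < 2 and |w − 4| < ϵ/49, so |(-5w^2 + w - 3) + 79| < ϵ.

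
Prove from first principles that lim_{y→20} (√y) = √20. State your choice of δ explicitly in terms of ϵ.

δ = min(20, √20·ϵ)

Fix ϵ > 0. We want δ > 0 such that 0 < |y − 20| < δ implies |√y − √20| < ϵ.
Multiplying by the conjugate, |√y − √20| = |y − 20|/(√y + √20).
Restrict δ ≤ 20 so that |y − 20| < 20 forces y > 0, and then √y + √20 > √20.
Hence |√y − √20| < |y − 20|/√20, which is < ϵ once |y − 20| < √20·ϵ.
Take δ = min(20, √20·ϵ). If 0 < |y − 20| < δ then y > 0 and |√y − √20| < |y − 20|/√20 < ϵ.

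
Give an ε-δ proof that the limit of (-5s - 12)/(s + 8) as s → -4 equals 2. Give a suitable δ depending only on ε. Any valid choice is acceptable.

Let ε > 0. We want δ > 0 with 0 < |s + 4| < δ ⇒ |(-5s - 12)/(s + 8) − 2| < ε.
Combining over a common denominator, (-5s - 12)/(s + 8) − 2 = [(-5s - 12)·4 − 8·(s + 8)] / [4·(s + 8)] = -28(s + 4) / (4(s + 8)).
So |(-5s - 12)/(s + 8) − 2| = 28|s + 4| / (4·|s + 8|).
Require δ ≤ 2, so |s + 8| ≥ |4| − |s + 4| > 4 − 2 = 2.
Hence |(-5s - 12)/(s + 8) − 2| < 28|s + 4|/(4·2) = (7/2)|s + 4|, which is < ε once |s + 4| < (2/7)ε.
Take δ = min(2, (2/7)ε). Then 0 < |s + 4| < δ forces both bounds, so |(-5s - 12)/(s + 8) − 2| < ε.

δ = min(2, (2/7)ε)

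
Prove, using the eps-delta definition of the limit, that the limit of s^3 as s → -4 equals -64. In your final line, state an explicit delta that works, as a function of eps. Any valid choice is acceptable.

delta = min(2, eps/76)

Suppose eps > 0. We seek delta > 0 with 0 < |s + 4| < delta ⇒ |s^3 + 64| < eps.
Factor: s^3 + 64 = (s + 4)(s^2 - 4s + 16), so |s^3 + 64| = |s + 4|·|s^2 - 4s + 16|.
Restrict delta ≤ 2. Then |s + 4| < 2 gives |s| < 6, so by the triangle inequality |s^2 - 4s + 16| ≤ 6^2 + 4·6 + 16 = 76.
Hence |s^3 + 64| ≤ 76|s + 4|, which is < eps once |s + 4| < eps/76.
Take delta = min(2, eps/76). If 0 < |s + 4| < delta then both bounds hold and |s^3 + 64| ≤ 76|s + 4| < 76·(eps/76) = eps.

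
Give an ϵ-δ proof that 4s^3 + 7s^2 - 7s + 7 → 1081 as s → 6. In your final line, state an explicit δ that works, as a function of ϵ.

δ = min(1, ϵ/592)

Fix ϵ > 0. We want δ > 0 such that 0 < |s − 6| < δ implies |(4s^3 + 7s^2 - 7s + 7) − 1081| < ϵ.
(4s^3 + 7s^2 - 7s + 7) − 1081 = 4s^3 + 7s^2 - 7s - 1074 = (s − 6)(4s^2 + 31s + 179).
So |(4s^3 + 7s^2 - 7s + 7) − 1081| = |s − 6|·|4s^2 + 31s + 179|.
Require δ ≤ 1. Then |s − 6| < 1 gives |s| < 7, and by the triangle inequality |4s^2 + 31s + 179| ≤ 4·7^2 + 31·7 + 179 = 592.
Hence |(4s^3 + 7s^2 - 7s + 7) − 1081| ≤ 592|s − 6| < ϵ provided |s − 6| < ϵ/592.
Choosing δ = min(1, ϵ/592) ensures both conditions, hence |(4s^3 + 7s^2 - 7s + 7) − 1081| < ϵ.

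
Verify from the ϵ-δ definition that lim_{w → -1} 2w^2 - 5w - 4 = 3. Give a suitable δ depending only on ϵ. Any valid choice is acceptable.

Let ϵ > 0. We want δ > 0 such that 0 < |w + 1| < δ implies |(2w^2 - 5w - 4) − 3| < ϵ.
(2w^2 - 5w - 4) − 3 = 2w^2 - 5w - 7 = (w + 1)(2w - 7).
So |(2w^2 - 5w - 4) − 3| = |w + 1|·|2w - 7|.
Assume first that |w + 1| < 1, so |w| < 2. Then |2w - 7| ≤ 2·2 + 7 = 11.
Hence |(2w^2 - 5w - 4) − 3| ≤ 11|w + 1| < ϵ provided |w + 1| < ϵ/11.
Take δ = min(1, ϵ/11). Then 0 < |w + 1| < δ gives both |w + 1| < 1 and |w + 1| < ϵ/11, so |(2w^2 - 5w - 4) − 3| < ϵ.

δ = min(1, ϵ/11)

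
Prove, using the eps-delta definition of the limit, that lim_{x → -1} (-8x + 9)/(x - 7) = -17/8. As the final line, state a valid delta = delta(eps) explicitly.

delta = min(4, (32/47)eps)

Fix eps > 0. We want delta > 0 with 0 < |x + 1| < delta ⇒ |(-8x + 9)/(x - 7) + 17/8| < eps.
Combining over a common denominator, (-8x + 9)/(x - 7) + 17/8 = [(-8x + 9)·(-8) − 17·(x - 7)] / [(-8)·(x - 7)] = 47(x + 1) / ((-8)(x - 7)).
So |(-8x + 9)/(x - 7) + 17/8| = 47|x + 1| / (8·|x − 7|).
Require delta ≤ 4, so |x − 7| ≥ |-8| − |x + 1| > 8 − 4 = 4.
Hence |(-8x + 9)/(x - 7) + 17/8| < 47|x + 1|/(8·4) = (47/32)|x + 1|, which is < eps once |x + 1| < (32/47)eps.
Take delta = min(4, (32/47)eps). Then 0 < |x + 1| < delta forces both bounds, so |(-8x + 9)/(x - 7) + 17/8| < eps.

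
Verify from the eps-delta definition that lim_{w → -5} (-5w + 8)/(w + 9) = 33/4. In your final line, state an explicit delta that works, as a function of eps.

Suppose eps > 0. We want delta > 0 with 0 < |w + 5| < delta ⇒ |(-5w + 8)/(w + 9) − (33/4)| < eps.
Combining over a common denominator, (-5w + 8)/(w + 9) − (33/4) = [(-5w + 8)·4 − 33·(w + 9)] / [4·(w + 9)] = -53(w + 5) / (4(w + 9)).
So |(-5w + 8)/(w + 9) − (33/4)| = 53|w + 5| / (4·|w + 9|).
Restrict delta ≤ 2. Then |w + 5| < 2 gives |w + 9| = |(w + 5) + 4| ≥ 4 − 2 = 2.
Hence |(-5w + 8)/(w + 9) − (33/4)| < 53|w + 5|/(4·2) = (53/8)|w + 5|, which is < eps once |w + 5| < (8/53)eps.
Take delta = min(2, (8/53)eps). Then 0 < |w + 5| < delta forces both bounds, so |(-5w + 8)/(w + 9) − (33/4)| < eps.

delta = min(2, (8/53)eps)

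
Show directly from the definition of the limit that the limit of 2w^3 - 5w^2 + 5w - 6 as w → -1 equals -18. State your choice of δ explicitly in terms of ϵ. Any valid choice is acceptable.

Suppose ϵ > 0. We want δ > 0 such that 0 < |w + 1| < δ implies |(2w^3 - 5w^2 + 5w - 6) + 18| < ϵ.
(2w^3 - 5w^2 + 5w - 6) + 18 = 2w^3 - 5w^2 + 5w + 12 = (w + 1)(2w^2 - 7w + 12).
So |(2w^3 - 5w^2 + 5w - 6) + 18| = |w + 1|·|2w^2 - 7w + 12|.
Assume first that |w + 1| < 1, so |w| < 2. Then |2w^2 - 7w + 12| ≤ 2·2^2 + 7·2 + 12 = 34.
Hence |(2w^3 - 5w^2 + 5w - 6) + 18| ≤ 34|w + 1| < ϵ provided |w + 1| < ϵ/34.
Choosing δ = min(1, ϵ/34) ensures both conditions, hence |(2w^3 - 5w^2 + 5w - 6) + 18| < ϵ.

δ = min(1, ϵ/34)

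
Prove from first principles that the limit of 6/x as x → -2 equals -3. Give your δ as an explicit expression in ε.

Fix ε > 0. We seek δ > 0 such that 0 < |x + 2| < δ implies |6/x + 3| < ε.
|6/x + 3| = 6·|-2 − x|/(2·|x|) = 6|x + 2|/(2|x|).
Restrict δ ≤ 1. Then |x + 2| < 1 gives |x| > 1, so 2|x| > 2.
Then |6/x + 3| < 6|x + 2|/2, which is < ε when |x + 2| < (1/3)ε.
Take δ = min(1, (1/3)ε). Then 0 < |x + 2| < δ gives both |x + 2| < 1 and |x + 2| < (1/3)ε, so |6/x + 3| < ε.

δ = min(1, (1/3)ε)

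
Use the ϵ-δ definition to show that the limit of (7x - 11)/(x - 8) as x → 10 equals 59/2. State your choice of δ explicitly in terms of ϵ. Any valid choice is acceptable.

Fix ϵ > 0. We want δ > 0 with 0 < |x − 10| < δ ⇒ |(7x - 11)/(x - 8) − (59/2)| < ϵ.
Combining over a common denominator, (7x - 11)/(x - 8) − (59/2) = [(7x - 11)·2 − 59·(x - 8)] / [2·(x - 8)] = -45(x − 10) / (2(x - 8)).
So |(7x - 11)/(x - 8) − (59/2)| = 45|x − 10| / (2·|x − 8|).
Restrict δ ≤ 1. Then |x − 10| < 1 gives |x − 8| = |(x − 10) + 2| ≥ 2 − 1 = 1.
Hence |(7x - 11)/(x - 8) − (59/2)| < 45|x − 10|/(2·1) = (45/2)|x − 10|, which is < ϵ once |x − 10| < (2/45)ϵ.
Take δ = min(1, (2/45)ϵ). Then 0 < |x − 10| < δ forces both bounds, so |(7x - 11)/(x - 8) − (59/2)| < ϵ.

δ = min(1, (2/45)ϵ)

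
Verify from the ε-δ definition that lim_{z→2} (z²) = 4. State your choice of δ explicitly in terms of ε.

Fix ε > 0. We seek δ > 0 with 0 < |z − 2| < δ ⇒ |z² − 4| < ε.
Factor: z² − 4 = (z − 2)(z + 2), so |z² − 4| = |z − 2|·|z + 2|.
Impose δ ≤ 1 so that |z| < 3; then |z + 2| ≤ 5.
Hence |z² − 4| ≤ 5|z − 2|, which is < ε once |z − 2| < ε/5.
Take δ = min(1, ε/5). If 0 < |z − 2| < δ then both bounds hold and |z² − 4| ≤ 5|z − 2| < 5·(ε/5) = ε.

δ = min(1, ε/5)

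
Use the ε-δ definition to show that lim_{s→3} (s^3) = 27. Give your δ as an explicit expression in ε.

Fix ε > 0. We seek δ > 0 with 0 < |s − 3| < δ ⇒ |s^3 − 27| < ε.
Factor: s^3 − 27 = (s − 3)(s^2 + 3s + 9), so |s^3 − 27| = |s − 3|·|s^2 + 3s + 9|.
Impose δ ≤ 2 so that |s| < 5; then |s^2 + 3s + 9| ≤ 49.
Hence |s^3 − 27| ≤ 49|s − 3|, which is < ε once |s − 3| < ε/49.
Take δ = min(2, ε/49). If 0 < |s − 3| < δ then both bounds hold and |s^3 − 27| ≤ 49|s − 3| < 49·(ε/49) = ε.

δ = min(2, ε/49)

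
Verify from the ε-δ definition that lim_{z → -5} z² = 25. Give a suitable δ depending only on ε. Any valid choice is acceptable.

Suppose ε > 0. We seek δ > 0 with 0 < |z + 5| < δ ⇒ |z² − 25| < ε.
Factor: z² − 25 = (z + 5)(z - 5), so |z² − 25| = |z + 5|·|z - 5|.
Restrict δ ≤ 2. Then |z + 5| < 2 gives |z| < 7, so by the triangle inequality |z - 5| ≤ 7 + 5 = 12.
Hence |z² − 25| ≤ 12|z + 5|, which is < ε once |z + 5| < ε/12.
Take δ = min(2, ε/12). If 0 < |z + 5| < δ then both bounds hold and |z² − 25| ≤ 12|z + 5| < 12·(ε/12) = ε.

δ = min(2, ε/12)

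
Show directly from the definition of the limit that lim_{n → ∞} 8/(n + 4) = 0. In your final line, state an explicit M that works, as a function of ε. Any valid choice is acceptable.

Suppose ε > 0. For n ≥ 1, |8/(n + 4) − 0| = 8/(n + 4) ≤ 8/n.
We need 8/n < ε, i.e. n > 8/ε.
Take M = 8/ε. If n > M then |8/(n + 4)| ≤ 8/n < ε.

M = 8/ε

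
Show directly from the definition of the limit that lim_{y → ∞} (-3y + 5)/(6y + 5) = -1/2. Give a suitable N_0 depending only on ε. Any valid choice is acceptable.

Suppose ε > 0. We seek N_0 > 0 such that y > N_0 implies |(-3y + 5)/(6y + 5) + 1/2| < ε.
(-3y + 5)/(6y + 5) + 1/2 = (6(-3y + 5) − (-3)(6y + 5)) / (6(6y + 5)) = 45/(6(6y + 5)).
For y > 0 we have 6y + 5 > 6y, so |(-3y + 5)/(6y + 5) + 1/2| = 45/(6(6y + 5)) < 45/(6·6y) = (5/4)/y.
Thus |(-3y + 5)/(6y + 5) + 1/2| < ε whenever y > (5/4)/ε.
Take N_0 = (5/4)/ε. If y > N_0 then |(-3y + 5)/(6y + 5) + 1/2| < (5/4)/y < ε.

N_0 = (5/4)/ε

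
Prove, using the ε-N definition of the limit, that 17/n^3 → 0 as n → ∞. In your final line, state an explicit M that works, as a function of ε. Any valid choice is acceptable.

Suppose ε > 0. For n ≥ 1, |17/n^3 − 0| = 17/n^3.
17/n^3 < ε ⇔ n^3 > 17/ε ⇔ n > (17/ε)^{1/3}.
Take M = (17/ε)^{1/3}. Then n > M implies 17/n^3 < ε.

M = (17/ε)^{1/3}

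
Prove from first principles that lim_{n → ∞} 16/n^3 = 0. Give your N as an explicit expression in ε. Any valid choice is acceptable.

Let ε > 0. For n ≥ 1, |16/n^3 − 0| = 16/n^3.
16/n^3 < ε ⇔ n^3 > 16/ε ⇔ n > (16/ε)^{1/3}.
Take N = (16/ε)^{1/3}. Then n > N implies 16/n^3 < ε.

N = (16/ε)^{1/3}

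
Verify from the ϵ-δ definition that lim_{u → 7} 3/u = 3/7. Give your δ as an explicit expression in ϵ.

Suppose ϵ > 0. We seek δ > 0 such that 0 < |u − 7| < δ implies |3/u − (3/7)| < ϵ.
|3/u − (3/7)| = 3·|7 − u|/(7·|u|) = 3|u − 7|/(7|u|).
Restrict δ ≤ 7/2. Then |u − 7| < 7/2 gives |u| > 7/2, so 7|u| > 49/2.
Then |3/u − (3/7)| < 3|u − 7|/(49/2), which is < ϵ when |u − 7| < (49/6)ϵ.
Take δ = min(7/2, (49/6)ϵ). Then 0 < |u − 7| < δ gives both |u − 7| < 7/2 and |u − 7| < (49/6)ϵ, so |3/u − (3/7)| < ϵ.

δ = min(7/2, (49/6)ϵ)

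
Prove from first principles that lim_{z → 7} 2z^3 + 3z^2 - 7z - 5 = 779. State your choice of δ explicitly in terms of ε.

Let ε > 0 be given. We want δ > 0 such that 0 < |z − 7| < δ implies |(2z^3 + 3z^2 - 7z - 5) − 779| < ε.
(2z^3 + 3z^2 - 7z - 5) − 779 = 2z^3 + 3z^2 - 7z - 784 = (z − 7)(2z^2 + 17z + 112).
So |(2z^3 + 3z^2 - 7z - 5) − 779| = |z − 7|·|2z^2 + 17z + 112|.
Require δ ≤ 1. Then |z − 7| < 1 gives |z| < 8, and by the triangle inequality |2z^2 + 17z + 112| ≤ 2·8^2 + 17·8 + 112 = 376.
Hence |(2z^3 + 3z^2 - 7z - 5) − 779| ≤ 376|z − 7| < ε provided |z − 7| < ε/376.
Choosing δ = min(1, ε/376) ensures both conditions, hence |(2z^3 + 3z^2 - 7z - 5) − 779| < ε.

δ = min(1, ε/376)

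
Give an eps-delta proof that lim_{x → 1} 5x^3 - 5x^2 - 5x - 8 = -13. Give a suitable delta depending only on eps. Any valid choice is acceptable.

Suppose eps > 0. We want delta > 0 such that 0 < |x − 1| < delta implies |(5x^3 - 5x^2 - 5x - 8) + 13| < eps.
(5x^3 - 5x^2 - 5x - 8) + 13 = 5x^3 - 5x^2 - 5x + 5 = (x − 1)(5x^2 - 5).
So |(5x^3 - 5x^2 - 5x - 8) + 13| = |x − 1|·|5x^2 - 5|.
Require delta ≤ 1. Then |x − 1| < 1 gives |x| < 2, and by the triangle inequality |5x^2 - 5| ≤ 5·2^2 + 5 = 25.
Hence |(5x^3 - 5x^2 - 5x - 8) + 13| ≤ 25|x − 1| < eps provided |x − 1| < eps/25.
Take delta = min(1, eps/25). Then 0 < |x − 1| < delta gives both |x − 1| < 1 and |x − 1| < eps/25, so |(5x^3 - 5x^2 - 5x - 8) + 13| < eps.

delta = min(1, eps/25)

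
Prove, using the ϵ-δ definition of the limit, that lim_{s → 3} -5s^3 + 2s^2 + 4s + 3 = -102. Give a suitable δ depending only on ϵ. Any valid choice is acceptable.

Let ϵ > 0 be given. We want δ > 0 such that 0 < |s − 3| < δ implies |(-5s^3 + 2s^2 + 4s + 3) + 102| < ϵ.
(-5s^3 + 2s^2 + 4s + 3) + 102 = -5s^3 + 2s^2 + 4s + 105 = (s − 3)(-5s^2 - 13s - 35).
So |(-5s^3 + 2s^2 + 4s + 3) + 102| = |s − 3|·|-5s^2 - 13s - 35|.
Assume first that |s − 3| < 2, so |s| < 5. Then |-5s^2 - 13s - 35| ≤ 5·5^2 + 13·5 + 35 = 225.
Hence |(-5s^3 + 2s^2 + 4s + 3) + 102| ≤ 225|s − 3| < ϵ provided |s − 3| < ϵ/225.
Take δ = min(2, ϵ/225). Then 0 < |s − 3| < δ gives both |s − 3| < 2 and |s − 3| < ϵ/225, so |(-5s^3 + 2s^2 + 4s + 3) + 102| < ϵ.

δ = min(2, ϵ/225)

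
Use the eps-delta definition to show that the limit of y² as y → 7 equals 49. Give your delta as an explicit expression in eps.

Suppose eps > 0. We seek delta > 0 with 0 < |y − 7| < delta ⇒ |y² − 49| < eps.
Factor: y² − 49 = (y − 7)(y + 7), so |y² − 49| = |y − 7|·|y + 7|.
Impose delta ≤ 2 so that |y| < 9; then |y + 7| ≤ 16.
Hence |y² − 49| ≤ 16|y − 7|, which is < eps once |y − 7| < eps/16.
Take delta = min(2, eps/16). If 0 < |y − 7| < delta then both bounds hold and |y² − 49| ≤ 16|y − 7| < 16·(eps/16) = eps.

delta = min(2, eps/16)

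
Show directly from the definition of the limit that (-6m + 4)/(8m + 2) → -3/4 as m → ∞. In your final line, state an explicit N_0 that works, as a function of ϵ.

N_0 = (11/16)/ϵ

Let ϵ > 0 be given. For m ≥ 1, |(-6m + 4)/(8m + 2) + 3/4| = |44|/(8(8m + 2)) = 44/(8(8m + 2)).
Since 8m + 2 ≥ 8m for m ≥ 1, this is ≤ 44/(8·8m) = (11/16)/m.
So |(-6m + 4)/(8m + 2) + 3/4| < ϵ whenever m > (11/16)/ϵ.
Take N_0 = (11/16)/ϵ. If m > N_0 then |(-6m + 4)/(8m + 2) + 3/4| ≤ (11/16)/m < ϵ.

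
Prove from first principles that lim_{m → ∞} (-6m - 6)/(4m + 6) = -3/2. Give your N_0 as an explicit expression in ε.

Let ε > 0 be given. For m ≥ 1, |(-6m - 6)/(4m + 6) + 3/2| = |12|/(4(4m + 6)) = 12/(4(4m + 6)).
Since 4m + 6 ≥ 4m for m ≥ 1, this is ≤ 12/(4·4m) = (3/4)/m.
So |(-6m - 6)/(4m + 6) + 3/2| < ε whenever m > (3/4)/ε.
Take N_0 = (3/4)/ε. If m > N_0 then |(-6m - 6)/(4m + 6) + 3/2| ≤ (3/4)/m < ε.

N_0 = (3/4)/ε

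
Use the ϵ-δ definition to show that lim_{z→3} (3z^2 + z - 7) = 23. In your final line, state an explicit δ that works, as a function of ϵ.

δ = min(1, ϵ/22)

Suppose ϵ > 0. We want δ > 0 such that 0 < |z − 3| < δ implies |(3z^2 + z - 7) − 23| < ϵ.
(3z^2 + z - 7) − 23 = 3z^2 + z - 30 = (z − 3)(3z + 10).
So |(3z^2 + z - 7) − 23| = |z − 3|·|3z + 10|.
Require δ ≤ 1. Then |z − 3| < 1 gives |z| < 4, and by the triangle inequality |3z + 10| ≤ 3·4 + 10 = 22.
Hence |(3z^2 + z - 7) − 23| ≤ 22|z − 3| < ϵ provided |z − 3| < ϵ/22.
Take δ = min(1, ϵ/22). Then 0 < |z − 3| < δ gives both |z − 3| < 1 and |z − 3| < ϵ/22, so |(3z^2 + z - 7) − 23| < ϵ.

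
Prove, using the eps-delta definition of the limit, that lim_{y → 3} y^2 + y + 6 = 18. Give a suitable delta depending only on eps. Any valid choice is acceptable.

delta = min(1, eps/8)

Let eps > 0. We want delta > 0 such that 0 < |y − 3| < delta implies |(y^2 + y + 6) − 18| < eps.
(y^2 + y + 6) − 18 = y^2 + y - 12 = (y − 3)(y + 4).
So |(y^2 + y + 6) − 18| = |y − 3|·|y + 4|.
Assume first that |y − 3| < 1, so |y| < 4. Then |y + 4| ≤ 4 + 4 = 8.
Hence |(y^2 + y + 6) − 18| ≤ 8|y − 3| < eps provided |y − 3| < eps/8.
Take delta = min(1, eps/8). Then 0 < |y − 3| < delta gives both |y − 3| < 1 and |y − 3| < eps/8, so |(y^2 + y + 6) − 18| < eps.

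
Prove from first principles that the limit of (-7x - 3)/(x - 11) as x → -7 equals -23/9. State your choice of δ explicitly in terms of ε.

Let ε > 0 be given. We want δ > 0 with 0 < |x + 7| < δ ⇒ |(-7x - 3)/(x - 11) + 23/9| < ε.
Combining over a common denominator, (-7x - 3)/(x - 11) + 23/9 = [(-7x - 3)·(-18) − 46·(x - 11)] / [(-18)·(x - 11)] = 80(x + 7) / ((-18)(x - 11)).
So |(-7x - 3)/(x - 11) + 23/9| = 80|x + 7| / (18·|x − 11|).
Require δ ≤ 9, so |x − 11| ≥ |-18| − |x + 7| > 18 − 9 = 9.
Hence |(-7x - 3)/(x - 11) + 23/9| < 80|x + 7|/(18·9) = (40/81)|x + 7|, which is < ε once |x + 7| < (81/40)ε.
Take δ = min(9, (81/40)ε). Then 0 < |x + 7| < δ forces both bounds, so |(-7x - 3)/(x - 11) + 23/9| < ε.

δ = min(9, (81/40)ε)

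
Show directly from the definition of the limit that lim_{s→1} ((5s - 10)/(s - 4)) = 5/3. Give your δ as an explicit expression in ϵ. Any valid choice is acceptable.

Suppose ϵ > 0. We want δ > 0 with 0 < |s − 1| < δ ⇒ |(5s - 10)/(s - 4) − (5/3)| < ϵ.
Combining over a common denominator, (5s - 10)/(s - 4) − (5/3) = [(5s - 10)·(-3) − (-5)·(s - 4)] / [(-3)·(s - 4)] = -10(s − 1) / ((-3)(s - 4)).
So |(5s - 10)/(s - 4) − (5/3)| = 10|s − 1| / (3·|s − 4|).
Restrict δ ≤ 3/2. Then |s − 1| < 3/2 gives |s − 4| = |(s − 1) + (-3)| ≥ 3 − 3/2 = 3/2.
Hence |(5s - 10)/(s - 4) − (5/3)| < 10|s − 1|/(3·(3/2)) = (20/9)|s − 1|, which is < ϵ once |s − 1| < (9/20)ϵ.
Take δ = min(3/2, (9/20)ϵ). Then 0 < |s − 1| < δ forces both bounds, so |(5s - 10)/(s - 4) − (5/3)| < ϵ.

δ = min(3/2, (9/20)ϵ)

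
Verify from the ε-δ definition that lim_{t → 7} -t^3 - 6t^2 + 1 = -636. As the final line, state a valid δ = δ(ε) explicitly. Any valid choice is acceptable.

δ = min(2, ε/289)

Let ε > 0. We want δ > 0 such that 0 < |t − 7| < δ implies |(-t^3 - 6t^2 + 1) + 636| < ε.
(-t^3 - 6t^2 + 1) + 636 = -t^3 - 6t^2 + 637 = (t − 7)(-t^2 - 13t - 91).
So |(-t^3 - 6t^2 + 1) + 636| = |t − 7|·|-t^2 - 13t - 91|.
Require δ ≤ 2. Then |t − 7| < 2 gives |t| < 9, and by the triangle inequality |-t^2 - 13t - 91| ≤ 9^2 + 13·9 + 91 = 289.
Hence |(-t^3 - 6t^2 + 1) + 636| ≤ 289|t − 7| < ε provided |t − 7| < ε/289.
Choosing δ = min(2, ε/289) ensures both conditions, hence |(-t^3 - 6t^2 + 1) + 636| < ε.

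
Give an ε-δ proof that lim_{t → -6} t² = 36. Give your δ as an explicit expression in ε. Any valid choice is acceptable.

Fix ε > 0. We seek δ > 0 with 0 < |t + 6| < δ ⇒ |t² − 36| < ε.
Factor: t² − 36 = (t + 6)(t - 6), so |t² − 36| = |t + 6|·|t - 6|.
Restrict δ ≤ 2. Then |t + 6| < 2 gives |t| < 8, so by the triangle inequality |t - 6| ≤ 8 + 6 = 14.
Hence |t² − 36| ≤ 14|t + 6|, which is < ε once |t + 6| < ε/14.
Take δ = min(2, ε/14). If 0 < |t + 6| < δ then both bounds hold and |t² − 36| ≤ 14|t + 6| < 14·(ε/14) = ε.

δ = min(2, ε/14)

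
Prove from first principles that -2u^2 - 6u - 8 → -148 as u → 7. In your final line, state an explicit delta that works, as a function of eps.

Let eps > 0. We want delta > 0 such that 0 < |u − 7| < delta implies |(-2u^2 - 6u - 8) + 148| < eps.
(-2u^2 - 6u - 8) + 148 = -2u^2 - 6u + 140 = (u − 7)(-2u - 20).
So |(-2u^2 - 6u - 8) + 148| = |u − 7|·|-2u - 20|.
Require delta ≤ 1. Then |u − 7| < 1 gives |u| < 8, and by the triangle inequality |-2u - 20| ≤ 2·8 + 20 = 36.
Hence |(-2u^2 - 6u - 8) + 148| ≤ 36|u − 7| < eps provided |u − 7| < eps/36.
Take delta = min(1, eps/36). Then 0 < |u − 7| < delta gives both |u − 7| < 1 and |u − 7| < eps/36, so |(-2u^2 - 6u - 8) + 148| < eps.

delta = min(1, eps/36)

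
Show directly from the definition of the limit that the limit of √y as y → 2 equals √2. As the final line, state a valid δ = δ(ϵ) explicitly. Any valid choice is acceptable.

δ = min(2, √2·ϵ)

Suppose ϵ > 0. We want δ > 0 such that 0 < |y − 2| < δ implies |√y − √2| < ϵ.
Rationalise: √y − √2 = (y − 2)/(√y + √2), so |√y − √2| = |y − 2|/(√y + √2).
Restrict δ ≤ 2 so that |y − 2| < 2 forces y > 0, and then √y + √2 > √2.
Hence |√y − √2| < |y − 2|/√2, which is < ϵ once |y − 2| < √2·ϵ.
Take δ = min(2, √2·ϵ). If 0 < |y − 2| < δ then y > 0 and |√y − √2| < |y − 2|/√2 < ϵ.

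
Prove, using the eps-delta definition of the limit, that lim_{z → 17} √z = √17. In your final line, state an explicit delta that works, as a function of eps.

delta = min(17, √17·eps)

Suppose eps > 0. We want delta > 0 such that 0 < |z − 17| < delta implies |√z − √17| < eps.
Rationalise: √z − √17 = (z − 17)/(√z + √17), so |√z − √17| = |z − 17|/(√z + √17).
Restrict delta ≤ 17 so that |z − 17| < 17 forces z > 0, and then √z + √17 > √17.
Hence |√z − √17| < |z − 17|/√17, which is < eps once |z − 17| < √17·eps.
Take delta = min(17, √17·eps). If 0 < |z − 17| < delta then z > 0 and |√z − √17| < |z − 17|/√17 < eps.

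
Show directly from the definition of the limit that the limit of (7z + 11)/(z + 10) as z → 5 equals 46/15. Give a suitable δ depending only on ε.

δ = min(15/2, (225/118)ε)

Let ε > 0 be given. We want δ > 0 with 0 < |z − 5| < δ ⇒ |(7z + 11)/(z + 10) − (46/15)| < ε.
Combining over a common denominator, (7z + 11)/(z + 10) − (46/15) = [(7z + 11)·15 − 46·(z + 10)] / [15·(z + 10)] = 59(z − 5) / (15(z + 10)).
So |(7z + 11)/(z + 10) − (46/15)| = 59|z − 5| / (15·|z + 10|).
Restrict δ ≤ 15/2. Then |z − 5| < 15/2 gives |z + 10| = |(z − 5) + 15| ≥ 15 − 15/2 = 15/2.
Hence |(7z + 11)/(z + 10) − (46/15)| < 59|z − 5|/(15·(15/2)) = (118/225)|z − 5|, which is < ε once |z − 5| < (225/118)ε.
Take δ = min(15/2, (225/118)ε). Then 0 < |z − 5| < δ forces both bounds, so |(7z + 11)/(z + 10) − (46/15)| < ε.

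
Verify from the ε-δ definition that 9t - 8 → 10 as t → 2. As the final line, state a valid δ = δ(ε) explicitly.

Let ε > 0 be given. We need δ > 0 so that 0 < |t − 2| < δ implies |(9t - 8) − 10| < ε.
|(9t - 8) − 10| = |9t - 18| = 9|t − 2|.
So 9|t − 2| < ε exactly when |t − 2| < ε/9.
Choosing δ = ε/9 gives |(9t - 8) − 10| = 9|t − 2| < ε whenever |t − 2| < δ.

δ = ε/9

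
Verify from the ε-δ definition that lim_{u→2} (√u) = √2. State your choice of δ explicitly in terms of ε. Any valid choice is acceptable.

Let ε > 0. We want δ > 0 such that 0 < |u − 2| < δ implies |√u − √2| < ε.
Rationalise: √u − √2 = (u − 2)/(√u + √2), so |√u − √2| = |u − 2|/(√u + √2).
Restrict δ ≤ 2 so that |u − 2| < 2 forces u > 0, and then √u + √2 > √2.
Hence |√u − √2| < |u − 2|/√2, which is < ε once |u − 2| < √2·ε.
Take δ = min(2, √2·ε). If 0 < |u − 2| < δ then u > 0 and |√u − √2| < |u − 2|/√2 < ε.

δ = min(2, √2·ε)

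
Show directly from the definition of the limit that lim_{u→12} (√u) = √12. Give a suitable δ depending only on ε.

δ = min(12, √12·ε)

Suppose ε > 0. We want δ > 0 such that 0 < |u − 12| < δ implies |√u − √12| < ε.
Rationalise: √u − √12 = (u − 12)/(√u + √12), so |√u − √12| = |u − 12|/(√u + √12).
Restrict δ ≤ 12 so that |u − 12| < 12 forces u > 0, and then √u + √12 > √12.
Hence |√u − √12| < |u − 12|/√12, which is < ε once |u − 12| < √12·ε.
Take δ = min(12, √12·ε). If 0 < |u − 12| < δ then u > 0 and |√u − √12| < |u − 12|/√12 < ε.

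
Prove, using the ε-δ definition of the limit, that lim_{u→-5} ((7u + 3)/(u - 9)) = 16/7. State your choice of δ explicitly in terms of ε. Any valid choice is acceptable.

δ = min(7, (49/33)ε)

Suppose ε > 0. We want δ > 0 with 0 < |u + 5| < δ ⇒ |(7u + 3)/(u - 9) − (16/7)| < ε.
Combining over a common denominator, (7u + 3)/(u - 9) − (16/7) = [(7u + 3)·(-14) − (-32)·(u - 9)] / [(-14)·(u - 9)] = -66(u + 5) / ((-14)(u - 9)).
So |(7u + 3)/(u - 9) − (16/7)| = 66|u + 5| / (14·|u − 9|).
Restrict δ ≤ 7. Then |u + 5| < 7 gives |u − 9| = |(u + 5) + (-14)| ≥ 14 − 7 = 7.
Hence |(7u + 3)/(u - 9) − (16/7)| < 66|u + 5|/(14·7) = (33/49)|u + 5|, which is < ε once |u + 5| < (49/33)ε.
Take δ = min(7, (49/33)ε). Then 0 < |u + 5| < δ forces both bounds, so |(7u + 3)/(u - 9) − (16/7)| < ε.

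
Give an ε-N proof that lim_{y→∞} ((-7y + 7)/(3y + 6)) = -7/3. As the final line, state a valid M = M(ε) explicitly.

Suppose ε > 0. We seek M > 0 such that y > M implies |(-7y + 7)/(3y + 6) + 7/3| < ε.
(-7y + 7)/(3y + 6) + 7/3 = (3(-7y + 7) − (-7)(3y + 6)) / (3(3y + 6)) = 63/(3(3y + 6)).
For y > 0 we have 3y + 6 > 3y, so |(-7y + 7)/(3y + 6) + 7/3| = 63/(3(3y + 6)) < 63/(3·3y) = 7/y.
Thus |(-7y + 7)/(3y + 6) + 7/3| < ε whenever y > 7/ε.
Take M = 7/ε. If y > M then |(-7y + 7)/(3y + 6) + 7/3| < 7/y < ε.

M = 7/ε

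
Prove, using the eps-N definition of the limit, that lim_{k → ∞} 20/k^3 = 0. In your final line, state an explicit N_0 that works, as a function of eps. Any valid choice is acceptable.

Fix eps > 0. For k ≥ 1, |20/k^3 − 0| = 20/k^3.
20/k^3 < eps ⇔ k^3 > 20/eps ⇔ k > (20/eps)^{1/3}.
Take N_0 = (20/eps)^{1/3}. Then k > N_0 implies 20/k^3 < eps.

N_0 = (20/eps)^{1/3}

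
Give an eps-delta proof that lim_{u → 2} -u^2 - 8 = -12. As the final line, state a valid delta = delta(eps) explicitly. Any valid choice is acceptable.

Fix eps > 0. We want delta > 0 such that 0 < |u − 2| < delta implies |(-u^2 - 8) + 12| < eps.
(-u^2 - 8) + 12 = -u^2 + 4 = (u − 2)(-u - 2).
So |(-u^2 - 8) + 12| = |u − 2|·|-u - 2|.
Require delta ≤ 1. Then |u − 2| < 1 gives |u| < 3, and by the triangle inequality |-u - 2| ≤ 3 + 2 = 5.
Hence |(-u^2 - 8) + 12| ≤ 5|u − 2| < eps provided |u − 2| < eps/5.
Choosing delta = min(1, eps/5) ensures both conditions, hence |(-u^2 - 8) + 12| < eps.

delta = min(1, eps/5)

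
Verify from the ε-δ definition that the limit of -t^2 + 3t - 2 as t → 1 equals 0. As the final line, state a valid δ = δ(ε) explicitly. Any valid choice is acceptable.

δ = min(2, ε/5)

Suppose ε > 0. We want δ > 0 such that 0 < |t − 1| < δ implies |(-t^2 + 3t - 2)| < ε.
(-t^2 + 3t - 2) = -t^2 + 3t - 2 = (t − 1)(-t + 2).
So |(-t^2 + 3t - 2)| = |t − 1|·|-t + 2|.
Require δ ≤ 2. Then |t − 1| < 2 gives |t| < 3, and by the triangle inequality |-t + 2| ≤ 3 + 2 = 5.
Hence |(-t^2 + 3t - 2)| ≤ 5|t − 1| < ε provided |t − 1| < ε/5.
Take δ = min(2, ε/5). Then 0 < |t − 1| < δ gives both |t − 1| < 2 and |t − 1| < ε/5, so |(-t^2 + 3t - 2)| < ε.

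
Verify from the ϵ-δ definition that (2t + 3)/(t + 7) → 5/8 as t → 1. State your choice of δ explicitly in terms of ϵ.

δ = min(4, (32/11)ϵ)

Suppose ϵ > 0. We want δ > 0 with 0 < |t − 1| < δ ⇒ |(2t + 3)/(t + 7) − (5/8)| < ϵ.
Combining over a common denominator, (2t + 3)/(t + 7) − (5/8) = [(2t + 3)·8 − 5·(t + 7)] / [8·(t + 7)] = 11(t − 1) / (8(t + 7)).
So |(2t + 3)/(t + 7) − (5/8)| = 11|t − 1| / (8·|t + 7|).
Restrict δ ≤ 4. Then |t − 1| < 4 gives |t + 7| = |(t − 1) + 8| ≥ 8 − 4 = 4.
Hence |(2t + 3)/(t + 7) − (5/8)| < 11|t − 1|/(8·4) = (11/32)|t − 1|, which is < ϵ once |t − 1| < (32/11)ϵ.
Take δ = min(4, (32/11)ϵ). Then 0 < |t − 1| < δ forces both bounds, so |(2t + 3)/(t + 7) − (5/8)| < ϵ.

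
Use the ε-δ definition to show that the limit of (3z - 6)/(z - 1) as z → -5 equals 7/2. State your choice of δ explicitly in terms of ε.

Suppose ε > 0. We want δ > 0 with 0 < |z + 5| < δ ⇒ |(3z - 6)/(z - 1) − (7/2)| < ε.
Combining over a common denominator, (3z - 6)/(z - 1) − (7/2) = [(3z - 6)·(-6) − (-21)·(z - 1)] / [(-6)·(z - 1)] = 3(z + 5) / ((-6)(z - 1)).
So |(3z - 6)/(z - 1) − (7/2)| = 3|z + 5| / (6·|z − 1|).
Require δ ≤ 3, so |z − 1| ≥ |-6| − |z + 5| > 6 − 3 = 3.
Hence |(3z - 6)/(z - 1) − (7/2)| < 3|z + 5|/(6·3) = (1/6)|z + 5|, which is < ε once |z + 5| < 6ε.
Take δ = min(3, 6ε). Then 0 < |z + 5| < δ forces both bounds, so |(3z - 6)/(z - 1) − (7/2)| < ε.

δ = min(3, 6ε)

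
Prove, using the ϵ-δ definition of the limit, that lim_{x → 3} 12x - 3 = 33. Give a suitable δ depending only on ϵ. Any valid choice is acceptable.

δ = ϵ/12

Let ϵ > 0 be given. We need δ > 0 so that 0 < |x − 3| < δ implies |(12x - 3) − 33| < ϵ.
Since (12x - 3) − 33 = 12(x − 3), we have |(12x - 3) − 33| = 12|x − 3|.
So 12|x − 3| < ϵ exactly when |x − 3| < ϵ/12.
Choosing δ = ϵ/12 gives |(12x - 3) − 33| = 12|x − 3| < ϵ whenever |x − 3| < δ.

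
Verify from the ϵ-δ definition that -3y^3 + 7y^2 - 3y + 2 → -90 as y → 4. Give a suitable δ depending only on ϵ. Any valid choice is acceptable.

Let ϵ > 0 be given. We want δ > 0 such that 0 < |y − 4| < δ implies |(-3y^3 + 7y^2 - 3y + 2) + 90| < ϵ.
(-3y^3 + 7y^2 - 3y + 2) + 90 = -3y^3 + 7y^2 - 3y + 92 = (y − 4)(-3y^2 - 5y - 23).
So |(-3y^3 + 7y^2 - 3y + 2) + 90| = |y − 4|·|-3y^2 - 5y - 23|.
Assume first that |y − 4| < 2, so |y| < 6. Then |-3y^2 - 5y - 23| ≤ 3·6^2 + 5·6 + 23 = 161.
Hence |(-3y^3 + 7y^2 - 3y + 2) + 90| ≤ 161|y − 4| < ϵ provided |y − 4| < ϵ/161.
Take δ = min(2, ϵ/161). Then 0 < |y − 4| < δ gives both |y − 4| < 2 and |y − 4| < ϵ/161, so |(-3y^3 + 7y^2 - 3y + 2) + 90| < ϵ.

δ = min(2, ϵ/161)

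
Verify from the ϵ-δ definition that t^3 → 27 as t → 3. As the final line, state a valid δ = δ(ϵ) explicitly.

δ = min(1, ϵ/37)

Suppose ϵ > 0. We seek δ > 0 with 0 < |t − 3| < δ ⇒ |t^3 − 27| < ϵ.
Factor: t^3 − 27 = (t − 3)(t^2 + 3t + 9), so |t^3 − 27| = |t − 3|·|t^2 + 3t + 9|.
Restrict δ ≤ 1. Then |t − 3| < 1 gives |t| < 4, so by the triangle inequality |t^2 + 3t + 9| ≤ 4^2 + 3·4 + 9 = 37.
Hence |t^3 − 27| ≤ 37|t − 3|, which is < ϵ once |t − 3| < ϵ/37.
Take δ = min(1, ϵ/37). If 0 < |t − 3| < δ then both bounds hold and |t^3 − 27| ≤ 37|t − 3| < 37·(ϵ/37) = ϵ.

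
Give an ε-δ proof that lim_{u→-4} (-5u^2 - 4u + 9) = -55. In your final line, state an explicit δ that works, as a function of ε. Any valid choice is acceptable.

Suppose ε > 0. We want δ > 0 such that 0 < |u + 4| < δ implies |(-5u^2 - 4u + 9) + 55| < ε.
(-5u^2 - 4u + 9) + 55 = -5u^2 - 4u + 64 = (u + 4)(-5u + 16).
So |(-5u^2 - 4u + 9) + 55| = |u + 4|·|-5u + 16|.
Require δ ≤ 1. Then |u + 4| < 1 gives |u| < 5, and by the triangle inequality |-5u + 16| ≤ 5·5 + 16 = 41.
Hence |(-5u^2 - 4u + 9) + 55| ≤ 41|u + 4| < ε provided |u + 4| < ε/41.
Choosing δ = min(1, ε/41) ensures both conditions, hence |(-5u^2 - 4u + 9) + 55| < ε.

δ = min(1, ε/41)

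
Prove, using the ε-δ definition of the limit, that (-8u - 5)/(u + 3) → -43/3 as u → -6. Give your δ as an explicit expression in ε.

δ = min(3/2, (9/38)ε)

Suppose ε > 0. We want δ > 0 with 0 < |u + 6| < δ ⇒ |(-8u - 5)/(u + 3) + 43/3| < ε.
Combining over a common denominator, (-8u - 5)/(u + 3) + 43/3 = [(-8u - 5)·(-3) − 43·(u + 3)] / [(-3)·(u + 3)] = -19(u + 6) / ((-3)(u + 3)).
So |(-8u - 5)/(u + 3) + 43/3| = 19|u + 6| / (3·|u + 3|).
Restrict δ ≤ 3/2. Then |u + 6| < 3/2 gives |u + 3| = |(u + 6) + (-3)| ≥ 3 − 3/2 = 3/2.
Hence |(-8u - 5)/(u + 3) + 43/3| < 19|u + 6|/(3·(3/2)) = (38/9)|u + 6|, which is < ε once |u + 6| < (9/38)ε.
Take δ = min(3/2, (9/38)ε). Then 0 < |u + 6| < δ forces both bounds, so |(-8u - 5)/(u + 3) + 43/3| < ε.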